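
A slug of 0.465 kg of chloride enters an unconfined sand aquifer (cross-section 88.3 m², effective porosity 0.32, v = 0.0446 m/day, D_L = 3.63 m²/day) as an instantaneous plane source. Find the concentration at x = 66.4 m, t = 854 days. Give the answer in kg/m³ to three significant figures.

For an instantaneous plane source, C(x,t) = M/(n_e·A·√(4πDt)) · exp(−(x−vt)²/(4Dt)), with n_e·A the pore (flow) area.
Plume center vt = 0.0446 × 854 = 38.0884 m, so the well at 66.4 m is 28.3116 m downgradient of the peak.
√(4πDt) = 197.4 m, giving peak height M/(n_e·A·√(4πDt)) = 0.465/(0.32 × 88.3 × 197.4) = 8.337e-05 kg/m³.
(x−vt)²/(4Dt) = (28.3116)²/(4 × 3.63 × 854) = 0.06464; exp(−0.06464) = 0.9374.
C = 8.337e-05 × 0.9374 = 7.82e-05 kg/m³.

7.82e-05 kg/m³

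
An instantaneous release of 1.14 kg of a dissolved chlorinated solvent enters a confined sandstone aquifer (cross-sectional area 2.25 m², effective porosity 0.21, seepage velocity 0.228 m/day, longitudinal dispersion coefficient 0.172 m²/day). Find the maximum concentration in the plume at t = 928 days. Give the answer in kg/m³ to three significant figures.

0.0539 kg/m³

The peak of an instantaneous 1D plume sits at x = vt; there the Gaussian factor is 1 and C_max = M/(n_e·A·√(4πDt)), where n_e·A is the pore area the mass is dissolved in.
√(4πDt) = √(4π × 0.172 × 928) = 44.79 m, so C_max = 1.14/(0.21 × 2.25 × 44.79) = 0.0539 kg/m³.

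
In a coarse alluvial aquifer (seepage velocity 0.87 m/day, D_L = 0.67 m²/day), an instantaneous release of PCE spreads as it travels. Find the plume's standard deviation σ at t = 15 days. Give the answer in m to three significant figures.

4.48 m

Dispersive spreading gives a Gaussian with σ² = 2Dt; advection only shifts the center.
σ = √(2 × 0.67 × 15) = 4.48 m.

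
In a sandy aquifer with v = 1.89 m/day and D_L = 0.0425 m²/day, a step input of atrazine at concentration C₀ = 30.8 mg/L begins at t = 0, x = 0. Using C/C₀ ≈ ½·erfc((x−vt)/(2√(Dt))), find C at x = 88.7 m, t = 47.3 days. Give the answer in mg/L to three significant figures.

19.6 mg/L

For a continuous step input, C/C₀ ≈ ½·erfc((x−vt)/(2√(Dt))).
vt = 1.89 × 47.3 = 89.397 m and 2√(Dt) = 2√(0.0425 × 47.3) = 2.836 m.
Argument (x−vt)/(2√(Dt)) = (88.7 − 89.397)/2.836 = -0.2458; ½·erfc(-0.2458) = 0.6359.
C = 30.8 × 0.6359 = 19.6 mg/L.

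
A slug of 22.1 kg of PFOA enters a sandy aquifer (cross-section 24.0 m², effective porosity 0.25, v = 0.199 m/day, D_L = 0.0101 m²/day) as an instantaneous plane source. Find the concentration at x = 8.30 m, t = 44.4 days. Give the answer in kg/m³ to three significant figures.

1.32 kg/m³

For an instantaneous plane source, C(x,t) = M/(n_e·A·√(4πDt)) · exp(−(x−vt)²/(4Dt)), with n_e·A the pore (flow) area.
Plume center vt = 0.199 × 44.4 = 8.8356 m, so the well at 8.30 m is 0.5356 m upgradient of the peak.
√(4πDt) = 2.374 m, giving peak height M/(n_e·A·√(4πDt)) = 22.1/(0.25 × 24.0 × 2.374) = 1.552 kg/m³.
(x−vt)²/(4Dt) = (-0.5356)²/(4 × 0.0101 × 44.4) = 0.1599; exp(−0.1599) = 0.8522.
C = 1.552 × 0.8522 = 1.32 kg/m³.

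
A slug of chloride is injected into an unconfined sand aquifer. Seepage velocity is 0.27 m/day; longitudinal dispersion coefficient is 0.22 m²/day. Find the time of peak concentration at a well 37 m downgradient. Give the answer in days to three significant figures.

134 days

For the 1D instantaneous-source solution, setting ∂C/∂t = 0 at fixed x gives v²t² + 2Dt − x² = 0, so t = (√(D² + v²x²) − D)/v².
√(D² + v²x²) = √(0.22² + 0.27² × 37²) = 9.992; v² = 0.0729.
t = (9.992 − 0.22)/0.0729 = 134 days (vs. the pure-advection estimate x/v = 137 d).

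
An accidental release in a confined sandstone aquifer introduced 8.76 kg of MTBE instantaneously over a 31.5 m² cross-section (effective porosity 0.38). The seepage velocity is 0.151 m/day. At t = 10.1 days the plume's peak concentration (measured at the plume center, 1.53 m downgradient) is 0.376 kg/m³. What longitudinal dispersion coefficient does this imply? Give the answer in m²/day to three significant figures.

At the plume center C_max = M/(n_e·A·√(4πDt)), so D = M²/(4πt·(n_e·A·C_max)²).
n_e·A·C_max = 0.38 × 31.5 × 0.376 = 4.501 kg/m.
D = 8.76²/(4π × 10.1 × 4.501²) = 0.0298 m²/day.

0.0298 m²/day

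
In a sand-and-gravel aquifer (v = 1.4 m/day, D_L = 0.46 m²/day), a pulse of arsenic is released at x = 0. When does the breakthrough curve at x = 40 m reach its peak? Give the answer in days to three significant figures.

28.3 days

For the 1D instantaneous-source solution, setting ∂C/∂t = 0 at fixed x gives v²t² + 2Dt − x² = 0, so t = (√(D² + v²x²) − D)/v².
√(D² + v²x²) = √(0.46² + 1.4² × 40²) = 56.00; v² = 1.96.
t = (56.00 − 0.46)/1.96 = 28.3 days (vs. the pure-advection estimate x/v = 28.6 d).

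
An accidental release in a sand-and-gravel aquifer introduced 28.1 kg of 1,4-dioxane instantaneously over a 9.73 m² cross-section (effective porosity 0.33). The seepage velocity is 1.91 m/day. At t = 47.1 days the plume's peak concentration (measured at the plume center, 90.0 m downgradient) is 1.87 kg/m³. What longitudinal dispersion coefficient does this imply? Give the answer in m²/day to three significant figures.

0.0370 m²/day

At the plume center C_max = M/(n_e·A·√(4πDt)), so D = M²/(4πt·(n_e·A·C_max)²).
n_e·A·C_max = 0.33 × 9.73 × 1.87 = 6.004 kg/m.
D = 28.1²/(4π × 47.1 × 6.004²) = 0.0370 m²/day.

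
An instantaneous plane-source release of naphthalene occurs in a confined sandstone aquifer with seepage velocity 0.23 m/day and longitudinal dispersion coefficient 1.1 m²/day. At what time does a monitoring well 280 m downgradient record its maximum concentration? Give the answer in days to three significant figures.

1200 days

For the 1D instantaneous-source solution, setting ∂C/∂t = 0 at fixed x gives v²t² + 2Dt − x² = 0, so t = (√(D² + v²x²) − D)/v².
√(D² + v²x²) = √(1.1² + 0.23² × 280²) = 64.41; v² = 0.0529.
t = (64.41 − 1.1)/0.0529 = 1200 days (vs. the pure-advection estimate x/v = 1220 d).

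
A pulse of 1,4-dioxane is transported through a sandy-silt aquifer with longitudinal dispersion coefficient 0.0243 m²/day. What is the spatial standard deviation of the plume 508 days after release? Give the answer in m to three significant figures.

Dispersive spreading gives a Gaussian with σ² = 2Dt; advection only shifts the center.
σ = √(2 × 0.0243 × 508) = 4.97 m.

4.97 m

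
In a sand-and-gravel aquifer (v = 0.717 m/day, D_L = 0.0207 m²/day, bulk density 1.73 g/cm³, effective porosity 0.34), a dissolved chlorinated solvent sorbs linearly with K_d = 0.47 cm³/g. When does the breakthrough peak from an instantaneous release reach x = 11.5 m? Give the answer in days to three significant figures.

54.3 days

Retardation factor R = 1 + ρ_b·K_d/n = 1 + 1.73 × 0.47/0.34 = 3.391.
Sorption retards both mechanisms: v_R = v/R = 0.2114 m/day, D_R = D/R = 0.006104 m²/day.
Peak time from v_R²t² + 2D_R t − x² = 0: t = (√(D_R² + v_R²x²) − D_R)/v_R².
√(D_R² + v_R²x²) = √(0.006104² + 0.2114² × 11.5²) = 2.431; v_R² = 0.04469.
t = (2.431 − 0.006104)/0.04469 = 54.3 days.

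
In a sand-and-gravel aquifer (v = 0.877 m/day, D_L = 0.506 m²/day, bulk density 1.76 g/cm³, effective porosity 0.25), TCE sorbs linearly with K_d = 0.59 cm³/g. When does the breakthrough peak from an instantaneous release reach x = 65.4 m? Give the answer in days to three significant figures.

381 days

Retardation factor R = 1 + ρ_b·K_d/n = 1 + 1.76 × 0.59/0.25 = 5.154.
Sorption retards both mechanisms: v_R = v/R = 0.1702 m/day, D_R = D/R = 0.09818 m²/day.
Peak time from v_R²t² + 2D_R t − x² = 0: t = (√(D_R² + v_R²x²) − D_R)/v_R².
√(D_R² + v_R²x²) = √(0.09818² + 0.1702² × 65.4²) = 11.13; v_R² = 0.02897.
t = (11.13 − 0.09818)/0.02897 = 381 days.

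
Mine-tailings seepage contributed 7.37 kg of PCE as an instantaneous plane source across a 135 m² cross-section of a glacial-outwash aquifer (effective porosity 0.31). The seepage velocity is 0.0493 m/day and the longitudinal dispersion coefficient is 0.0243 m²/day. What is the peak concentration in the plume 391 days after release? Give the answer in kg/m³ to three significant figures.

The peak of an instantaneous 1D plume sits at x = vt; there the Gaussian factor is 1 and C_max = M/(n_e·A·√(4πDt)), where n_e·A is the pore area the mass is dissolved in.
√(4πDt) = √(4π × 0.0243 × 391) = 10.93 m, so C_max = 7.37/(0.31 × 135 × 10.93) = 0.0161 kg/m³.

0.0161 kg/m³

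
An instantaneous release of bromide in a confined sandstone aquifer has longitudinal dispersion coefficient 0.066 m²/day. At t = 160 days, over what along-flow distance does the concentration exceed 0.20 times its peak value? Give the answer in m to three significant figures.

16.5 m

The plume is Gaussian with σ = √(2Dt) = √(2 × 0.066 × 160) = 4.596 m.
C/C_peak = exp(−Δx²/(2σ²)) = 0.20 ⇒ Δx = σ·√(−2 ln 0.20) = 4.596 × 1.794 = 8.245 m.
Width = 2Δx = 16.5 m.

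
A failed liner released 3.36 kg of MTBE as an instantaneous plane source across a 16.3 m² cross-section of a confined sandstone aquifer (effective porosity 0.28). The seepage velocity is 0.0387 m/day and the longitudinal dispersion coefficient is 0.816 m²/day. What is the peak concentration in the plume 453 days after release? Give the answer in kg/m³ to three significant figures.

The peak of an instantaneous 1D plume sits at x = vt; there the Gaussian factor is 1 and C_max = M/(n_e·A·√(4πDt)), where n_e·A is the pore area the mass is dissolved in.
√(4πDt) = √(4π × 0.816 × 453) = 68.16 m, so C_max = 3.36/(0.28 × 16.3 × 68.16) = 0.0108 kg/m³.

0.0108 kg/m³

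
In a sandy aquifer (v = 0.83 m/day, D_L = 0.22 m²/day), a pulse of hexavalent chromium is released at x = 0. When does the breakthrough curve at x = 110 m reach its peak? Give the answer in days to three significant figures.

132 days

For the 1D instantaneous-source solution, setting ∂C/∂t = 0 at fixed x gives v²t² + 2Dt − x² = 0, so t = (√(D² + v²x²) − D)/v².
√(D² + v²x²) = √(0.22² + 0.83² × 110²) = 91.30; v² = 0.6889.
t = (91.30 − 0.22)/0.6889 = 132 days (vs. the pure-advection estimate x/v = 133 d).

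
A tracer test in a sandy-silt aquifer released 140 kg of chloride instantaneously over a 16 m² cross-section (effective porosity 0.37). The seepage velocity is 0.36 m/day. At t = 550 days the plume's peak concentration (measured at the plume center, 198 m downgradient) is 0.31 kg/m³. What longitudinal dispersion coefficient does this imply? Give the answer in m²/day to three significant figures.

0.842 m²/day

At the plume center C_max = M/(n_e·A·√(4πDt)), so D = M²/(4πt·(n_e·A·C_max)²).
n_e·A·C_max = 0.37 × 16 × 0.31 = 1.835 kg/m.
D = 140²/(4π × 550 × 1.835²) = 0.842 m²/day.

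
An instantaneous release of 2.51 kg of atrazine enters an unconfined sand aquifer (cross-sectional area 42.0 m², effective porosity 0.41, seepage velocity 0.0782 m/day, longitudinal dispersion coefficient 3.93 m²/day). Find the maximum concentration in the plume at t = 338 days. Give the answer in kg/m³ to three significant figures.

The peak of an instantaneous 1D plume sits at x = vt; there the Gaussian factor is 1 and C_max = M/(n_e·A·√(4πDt)), where n_e·A is the pore area the mass is dissolved in.
√(4πDt) = √(4π × 3.93 × 338) = 129.2 m, so C_max = 2.51/(0.41 × 42.0 × 129.2) = 0.00113 kg/m³.

0.00113 kg/m³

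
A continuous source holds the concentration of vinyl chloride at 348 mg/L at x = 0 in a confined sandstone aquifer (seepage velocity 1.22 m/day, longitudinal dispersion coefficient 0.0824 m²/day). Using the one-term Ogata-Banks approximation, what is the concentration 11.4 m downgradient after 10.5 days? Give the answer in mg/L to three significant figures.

For a continuous step input, C/C₀ ≈ ½·erfc((x−vt)/(2√(Dt))).
vt = 1.22 × 10.5 = 12.81 m and 2√(Dt) = 2√(0.0824 × 10.5) = 1.860 m.
Argument (x−vt)/(2√(Dt)) = (11.4 − 12.81)/1.860 = -0.7581; ½·erfc(-0.7581) = 0.8582.
C = 348 × 0.8582 = 299 mg/L.

299 mg/L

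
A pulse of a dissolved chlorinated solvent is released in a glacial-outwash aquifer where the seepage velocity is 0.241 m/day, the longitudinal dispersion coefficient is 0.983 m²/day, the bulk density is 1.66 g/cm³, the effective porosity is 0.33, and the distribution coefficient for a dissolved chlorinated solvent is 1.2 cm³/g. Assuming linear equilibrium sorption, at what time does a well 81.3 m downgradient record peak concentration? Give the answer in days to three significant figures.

2260 days

Retardation factor R = 1 + ρ_b·K_d/n = 1 + 1.66 × 1.2/0.33 = 7.036.
Sorption retards both mechanisms: v_R = v/R = 0.03425 m/day, D_R = D/R = 0.1397 m²/day.
Peak time from v_R²t² + 2D_R t − x² = 0: t = (√(D_R² + v_R²x²) − D_R)/v_R².
√(D_R² + v_R²x²) = √(0.1397² + 0.03425² × 81.3²) = 2.788; v_R² = 0.001173.
t = (2.788 − 0.1397)/0.001173 = 2260 days.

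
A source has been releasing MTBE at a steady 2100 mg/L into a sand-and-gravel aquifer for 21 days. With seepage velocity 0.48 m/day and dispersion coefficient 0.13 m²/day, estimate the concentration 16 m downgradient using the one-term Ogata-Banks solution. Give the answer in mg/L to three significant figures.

11.9 mg/L

For a continuous step input, C/C₀ ≈ ½·erfc((x−vt)/(2√(Dt))).
vt = 0.48 × 21 = 10.08 m and 2√(Dt) = 2√(0.13 × 21) = 3.305 m.
Argument (x−vt)/(2√(Dt)) = (16 − 10.08)/3.305 = 1.791; ½·erfc(1.791) = 0.005657.
C = 2100 × 0.005657 = 11.9 mg/L.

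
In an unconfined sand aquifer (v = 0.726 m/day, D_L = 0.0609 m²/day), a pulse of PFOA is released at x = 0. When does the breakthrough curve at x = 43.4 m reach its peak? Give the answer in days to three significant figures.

59.7 days

For the 1D instantaneous-source solution, setting ∂C/∂t = 0 at fixed x gives v²t² + 2Dt − x² = 0, so t = (√(D² + v²x²) − D)/v².
√(D² + v²x²) = √(0.0609² + 0.726² × 43.4²) = 31.51; v² = 0.527076.
t = (31.51 − 0.0609)/0.527076 = 59.7 days (vs. the pure-advection estimate x/v = 59.8 d).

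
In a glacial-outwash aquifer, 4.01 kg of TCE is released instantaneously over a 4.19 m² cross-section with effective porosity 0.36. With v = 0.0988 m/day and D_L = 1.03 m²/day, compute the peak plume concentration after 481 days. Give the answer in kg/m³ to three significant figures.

The peak of an instantaneous 1D plume sits at x = vt; there the Gaussian factor is 1 and C_max = M/(n_e·A·√(4πDt)), where n_e·A is the pore area the mass is dissolved in.
√(4πDt) = √(4π × 1.03 × 481) = 78.90 m, so C_max = 4.01/(0.36 × 4.19 × 78.90) = 0.0337 kg/m³.

0.0337 kg/m³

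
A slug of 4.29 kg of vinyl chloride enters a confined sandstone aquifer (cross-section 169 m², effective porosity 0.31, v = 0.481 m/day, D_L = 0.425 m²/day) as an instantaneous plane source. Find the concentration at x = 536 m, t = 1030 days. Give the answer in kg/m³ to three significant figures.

0.000431 kg/m³

For an instantaneous plane source, C(x,t) = M/(n_e·A·√(4πDt)) · exp(−(x−vt)²/(4Dt)), with n_e·A the pore (flow) area.
Plume center vt = 0.481 × 1030 = 495.43 m, so the well at 536 m is 40.57 m downgradient of the peak.
√(4πDt) = 74.17 m, giving peak height M/(n_e·A·√(4πDt)) = 4.29/(0.31 × 169 × 74.17) = 0.001104 kg/m³.
(x−vt)²/(4Dt) = (40.57)²/(4 × 0.425 × 1030) = 0.9400; exp(−0.9400) = 0.3906.
C = 0.001104 × 0.3906 = 0.000431 kg/m³.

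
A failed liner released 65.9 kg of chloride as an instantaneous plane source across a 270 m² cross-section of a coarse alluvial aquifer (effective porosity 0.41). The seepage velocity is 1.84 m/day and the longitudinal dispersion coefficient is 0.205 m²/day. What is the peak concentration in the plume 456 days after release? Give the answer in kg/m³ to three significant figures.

0.0174 kg/m³

The peak of an instantaneous 1D plume sits at x = vt; there the Gaussian factor is 1 and C_max = M/(n_e·A·√(4πDt)), where n_e·A is the pore area the mass is dissolved in.
√(4πDt) = √(4π × 0.205 × 456) = 34.27 m, so C_max = 65.9/(0.41 × 270 × 34.27) = 0.0174 kg/m³.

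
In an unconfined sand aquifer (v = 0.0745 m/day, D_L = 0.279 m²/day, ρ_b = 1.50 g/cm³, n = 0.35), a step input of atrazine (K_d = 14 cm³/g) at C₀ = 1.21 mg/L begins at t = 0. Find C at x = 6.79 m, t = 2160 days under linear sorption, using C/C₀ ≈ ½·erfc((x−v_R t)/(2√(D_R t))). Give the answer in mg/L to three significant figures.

0.212 mg/L

Retardation factor R = 1 + ρ_b·K_d/n = 1 + 1.50 × 14/0.35 = 61.00.
Sorption retards both mechanisms: v_R = v/R = 0.001221 m/day, D_R = D/R = 0.004574 m²/day.
v_R·t = 0.001221 × 2160 = 2.63736 m; 2√(D_R t) = 6.286 m; argument = (6.79 − 2.63736)/6.286 = 0.6606.
C = C₀ × ½·erfc(0.6606) = 1.21 × 0.1751 = 0.212 mg/L.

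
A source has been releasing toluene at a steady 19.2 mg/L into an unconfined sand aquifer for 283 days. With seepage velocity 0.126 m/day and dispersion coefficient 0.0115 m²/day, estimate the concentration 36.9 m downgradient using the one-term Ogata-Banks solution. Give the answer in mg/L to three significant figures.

6.01 mg/L

For a continuous step input, C/C₀ ≈ ½·erfc((x−vt)/(2√(Dt))).
vt = 0.126 × 283 = 35.658 m and 2√(Dt) = 2√(0.0115 × 283) = 3.608 m.
Argument (x−vt)/(2√(Dt)) = (36.9 − 35.658)/3.608 = 0.3442; ½·erfc(0.3442) = 0.3132.
C = 19.2 × 0.3132 = 6.01 mg/L.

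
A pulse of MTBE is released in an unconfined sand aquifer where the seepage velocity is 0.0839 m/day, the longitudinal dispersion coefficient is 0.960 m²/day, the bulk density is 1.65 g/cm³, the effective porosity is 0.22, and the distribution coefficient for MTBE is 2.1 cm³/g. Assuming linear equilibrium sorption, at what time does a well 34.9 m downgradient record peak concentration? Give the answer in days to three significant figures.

5050 days

Retardation factor R = 1 + ρ_b·K_d/n = 1 + 1.65 × 2.1/0.22 = 16.75.
Sorption retards both mechanisms: v_R = v/R = 0.005009 m/day, D_R = D/R = 0.05731 m²/day.
Peak time from v_R²t² + 2D_R t − x² = 0: t = (√(D_R² + v_R²x²) − D_R)/v_R².
√(D_R² + v_R²x²) = √(0.05731² + 0.005009² × 34.9²) = 0.1840; v_R² = 2.509e-05.
t = (0.1840 − 0.05731)/2.509e-05 = 5050 days.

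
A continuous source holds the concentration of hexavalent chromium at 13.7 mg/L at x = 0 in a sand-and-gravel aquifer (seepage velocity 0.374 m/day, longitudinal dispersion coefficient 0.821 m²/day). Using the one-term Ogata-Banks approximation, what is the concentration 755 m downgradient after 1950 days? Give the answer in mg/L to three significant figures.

For a continuous step input, C/C₀ ≈ ½·erfc((x−vt)/(2√(Dt))).
vt = 0.374 × 1950 = 729.3 m and 2√(Dt) = 2√(0.821 × 1950) = 80.02 m.
Argument (x−vt)/(2√(Dt)) = (755 − 729.3)/80.02 = 0.3212; ½·erfc(0.3212) = 0.3248.
C = 13.7 × 0.3248 = 4.45 mg/L.

4.45 mg/L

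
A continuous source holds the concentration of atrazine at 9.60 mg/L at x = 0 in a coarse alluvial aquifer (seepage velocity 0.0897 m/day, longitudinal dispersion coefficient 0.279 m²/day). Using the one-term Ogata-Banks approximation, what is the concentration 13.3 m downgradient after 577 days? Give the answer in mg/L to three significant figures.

9.45 mg/L

For a continuous step input, C/C₀ ≈ ½·erfc((x−vt)/(2√(Dt))).
vt = 0.0897 × 577 = 51.7569 m and 2√(Dt) = 2√(0.279 × 577) = 25.38 m.
Argument (x−vt)/(2√(Dt)) = (13.3 − 51.7569)/25.38 = -1.515; ½·erfc(-1.515) = 0.9839.
C = 9.60 × 0.9839 = 9.45 mg/L.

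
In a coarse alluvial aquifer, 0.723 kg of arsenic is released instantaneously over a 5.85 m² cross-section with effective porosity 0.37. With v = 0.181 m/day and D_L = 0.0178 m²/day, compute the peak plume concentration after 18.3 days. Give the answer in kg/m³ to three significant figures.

0.165 kg/m³

The peak of an instantaneous 1D plume sits at x = vt; there the Gaussian factor is 1 and C_max = M/(n_e·A·√(4πDt)), where n_e·A is the pore area the mass is dissolved in.
√(4πDt) = √(4π × 0.0178 × 18.3) = 2.023 m, so C_max = 0.723/(0.37 × 5.85 × 2.023) = 0.165 kg/m³.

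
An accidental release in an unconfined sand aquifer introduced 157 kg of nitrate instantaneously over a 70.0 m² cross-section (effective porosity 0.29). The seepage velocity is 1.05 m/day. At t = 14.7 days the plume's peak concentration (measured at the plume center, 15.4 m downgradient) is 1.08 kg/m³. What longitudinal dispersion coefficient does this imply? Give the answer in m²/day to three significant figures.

At the plume center C_max = M/(n_e·A·√(4πDt)), so D = M²/(4πt·(n_e·A·C_max)²).
n_e·A·C_max = 0.29 × 70.0 × 1.08 = 21.92 kg/m.
D = 157²/(4π × 14.7 × 21.92²) = 0.278 m²/day.

0.278 m²/day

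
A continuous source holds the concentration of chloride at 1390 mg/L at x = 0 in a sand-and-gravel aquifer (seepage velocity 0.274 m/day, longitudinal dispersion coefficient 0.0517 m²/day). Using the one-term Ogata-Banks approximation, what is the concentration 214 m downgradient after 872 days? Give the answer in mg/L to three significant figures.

1380 mg/L

For a continuous step input, C/C₀ ≈ ½·erfc((x−vt)/(2√(Dt))).
vt = 0.274 × 872 = 238.928 m and 2√(Dt) = 2√(0.0517 × 872) = 13.43 m.
Argument (x−vt)/(2√(Dt)) = (214 − 238.928)/13.43 = -1.856; ½·erfc(-1.856) = 0.9957.
C = 1390 × 0.9957 = 1380 mg/L.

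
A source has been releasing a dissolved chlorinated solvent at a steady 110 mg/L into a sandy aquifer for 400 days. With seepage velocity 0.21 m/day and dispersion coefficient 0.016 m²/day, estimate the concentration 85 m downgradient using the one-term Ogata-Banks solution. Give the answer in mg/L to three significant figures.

42.9 mg/L

For a continuous step input, C/C₀ ≈ ½·erfc((x−vt)/(2√(Dt))).
vt = 0.21 × 400 = 84 m and 2√(Dt) = 2√(0.016 × 400) = 5.060 m.
Argument (x−vt)/(2√(Dt)) = (85 − 84)/5.060 = 0.1976; ½·erfc(0.1976) = 0.3900.
C = 110 × 0.3900 = 42.9 mg/L.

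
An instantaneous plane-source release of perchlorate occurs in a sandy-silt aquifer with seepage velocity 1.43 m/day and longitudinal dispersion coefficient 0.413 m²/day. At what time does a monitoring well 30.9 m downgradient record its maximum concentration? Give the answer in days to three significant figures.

For the 1D instantaneous-source solution, setting ∂C/∂t = 0 at fixed x gives v²t² + 2Dt − x² = 0, so t = (√(D² + v²x²) − D)/v².
√(D² + v²x²) = √(0.413² + 1.43² × 30.9²) = 44.19; v² = 2.0449.
t = (44.19 − 0.413)/2.0449 = 21.4 days (vs. the pure-advection estimate x/v = 21.6 d).

21.4 days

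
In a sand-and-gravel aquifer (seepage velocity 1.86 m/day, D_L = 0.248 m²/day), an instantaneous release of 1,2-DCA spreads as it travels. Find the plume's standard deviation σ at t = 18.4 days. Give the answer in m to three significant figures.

3.02 m

Dispersive spreading gives a Gaussian with σ² = 2Dt; advection only shifts the center.
σ = √(2 × 0.248 × 18.4) = 3.02 m.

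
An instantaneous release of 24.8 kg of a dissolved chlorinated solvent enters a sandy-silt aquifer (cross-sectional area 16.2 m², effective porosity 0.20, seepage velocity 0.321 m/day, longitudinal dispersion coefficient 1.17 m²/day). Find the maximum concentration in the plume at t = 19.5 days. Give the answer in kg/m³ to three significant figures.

0.452 kg/m³

The peak of an instantaneous 1D plume sits at x = vt; there the Gaussian factor is 1 and C_max = M/(n_e·A·√(4πDt)), where n_e·A is the pore area the mass is dissolved in.
√(4πDt) = √(4π × 1.17 × 19.5) = 16.93 m, so C_max = 24.8/(0.20 × 16.2 × 16.93) = 0.452 kg/m³.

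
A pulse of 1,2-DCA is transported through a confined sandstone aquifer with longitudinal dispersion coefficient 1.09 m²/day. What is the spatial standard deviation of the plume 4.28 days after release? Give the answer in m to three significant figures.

3.05 m

Dispersive spreading gives a Gaussian with σ² = 2Dt; advection only shifts the center.
σ = √(2 × 1.09 × 4.28) = 3.05 m.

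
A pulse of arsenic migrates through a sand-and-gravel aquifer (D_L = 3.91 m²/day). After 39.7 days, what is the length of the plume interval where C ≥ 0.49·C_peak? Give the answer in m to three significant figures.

42.1 m

The plume is Gaussian with σ = √(2Dt) = √(2 × 3.91 × 39.7) = 17.62 m.
C/C_peak = exp(−Δx²/(2σ²)) = 0.49 ⇒ Δx = σ·√(−2 ln 0.49) = 17.62 × 1.194 = 21.04 m.
Width = 2Δx = 42.1 m.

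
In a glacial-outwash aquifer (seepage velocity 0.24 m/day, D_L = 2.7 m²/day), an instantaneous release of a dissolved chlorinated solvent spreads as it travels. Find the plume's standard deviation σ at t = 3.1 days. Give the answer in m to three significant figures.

Dispersive spreading gives a Gaussian with σ² = 2Dt; advection only shifts the center.
σ = √(2 × 2.7 × 3.1) = 4.09 m.

4.09 m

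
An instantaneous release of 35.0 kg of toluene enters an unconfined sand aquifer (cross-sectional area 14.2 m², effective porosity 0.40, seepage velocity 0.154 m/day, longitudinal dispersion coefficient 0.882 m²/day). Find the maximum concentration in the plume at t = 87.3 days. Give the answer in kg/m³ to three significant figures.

0.198 kg/m³

The peak of an instantaneous 1D plume sits at x = vt; there the Gaussian factor is 1 and C_max = M/(n_e·A·√(4πDt)), where n_e·A is the pore area the mass is dissolved in.
√(4πDt) = √(4π × 0.882 × 87.3) = 31.11 m, so C_max = 35.0/(0.40 × 14.2 × 31.11) = 0.198 kg/m³.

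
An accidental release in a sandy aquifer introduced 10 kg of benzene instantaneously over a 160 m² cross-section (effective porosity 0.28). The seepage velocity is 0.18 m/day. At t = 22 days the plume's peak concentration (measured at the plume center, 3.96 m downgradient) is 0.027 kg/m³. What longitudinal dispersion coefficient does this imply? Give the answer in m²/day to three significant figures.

At the plume center C_max = M/(n_e·A·√(4πDt)), so D = M²/(4πt·(n_e·A·C_max)²).
n_e·A·C_max = 0.28 × 160 × 0.027 = 1.210 kg/m.
D = 10²/(4π × 22 × 1.210²) = 0.247 m²/day.

0.247 m²/day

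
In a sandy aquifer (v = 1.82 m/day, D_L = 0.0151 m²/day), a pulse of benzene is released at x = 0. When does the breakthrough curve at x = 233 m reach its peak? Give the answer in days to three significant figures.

128 days

For the 1D instantaneous-source solution, setting ∂C/∂t = 0 at fixed x gives v²t² + 2Dt − x² = 0, so t = (√(D² + v²x²) − D)/v².
√(D² + v²x²) = √(0.0151² + 1.82² × 233²) = 424.1; v² = 3.3124.
t = (424.1 − 0.0151)/3.3124 = 128 days (vs. the pure-advection estimate x/v = 128 d).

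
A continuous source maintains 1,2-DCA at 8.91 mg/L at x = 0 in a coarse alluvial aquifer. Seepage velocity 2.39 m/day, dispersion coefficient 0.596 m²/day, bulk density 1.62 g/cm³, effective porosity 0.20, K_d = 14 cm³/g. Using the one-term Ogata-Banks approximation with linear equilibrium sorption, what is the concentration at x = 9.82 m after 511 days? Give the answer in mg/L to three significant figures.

Retardation factor R = 1 + ρ_b·K_d/n = 1 + 1.62 × 14/0.20 = 114.4.
Sorption retards both mechanisms: v_R = v/R = 0.02089 m/day, D_R = D/R = 0.005210 m²/day.
v_R·t = 0.02089 × 511 = 10.67479 m; 2√(D_R t) = 3.263 m; argument = (9.82 − 10.67479)/3.263 = -0.2620.
C = C₀ × ½·erfc(-0.2620) = 8.91 × 0.6445 = 5.74 mg/L.

5.74 mg/L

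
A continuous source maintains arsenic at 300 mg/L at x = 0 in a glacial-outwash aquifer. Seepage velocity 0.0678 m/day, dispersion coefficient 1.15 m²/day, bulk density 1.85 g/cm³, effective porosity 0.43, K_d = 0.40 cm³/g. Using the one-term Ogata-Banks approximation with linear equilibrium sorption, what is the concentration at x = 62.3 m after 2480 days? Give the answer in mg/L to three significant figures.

149 mg/L

Retardation factor R = 1 + ρ_b·K_d/n = 1 + 1.85 × 0.40/0.43 = 2.721.
Sorption retards both mechanisms: v_R = v/R = 0.02492 m/day, D_R = D/R = 0.4226 m²/day.
v_R·t = 0.02492 × 2480 = 61.8016 m; 2√(D_R t) = 64.75 m; argument = (62.3 − 61.8016)/64.75 = 0.007697.
C = C₀ × ½·erfc(0.007697) = 300 × 0.4957 = 149 mg/L.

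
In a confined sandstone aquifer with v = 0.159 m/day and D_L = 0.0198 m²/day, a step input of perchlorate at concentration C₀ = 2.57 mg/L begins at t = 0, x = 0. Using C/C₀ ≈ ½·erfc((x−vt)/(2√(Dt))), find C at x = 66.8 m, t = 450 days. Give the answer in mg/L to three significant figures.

2.24 mg/L

For a continuous step input, C/C₀ ≈ ½·erfc((x−vt)/(2√(Dt))).
vt = 0.159 × 450 = 71.55 m and 2√(Dt) = 2√(0.0198 × 450) = 5.970 m.
Argument (x−vt)/(2√(Dt)) = (66.8 − 71.55)/5.970 = -0.7956; ½·erfc(-0.7956) = 0.8697.
C = 2.57 × 0.8697 = 2.24 mg/L.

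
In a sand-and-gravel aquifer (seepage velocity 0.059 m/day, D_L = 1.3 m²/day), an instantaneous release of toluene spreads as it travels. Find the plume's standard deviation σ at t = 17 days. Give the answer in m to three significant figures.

6.65 m

Dispersive spreading gives a Gaussian with σ² = 2Dt; advection only shifts the center.
σ = √(2 × 1.3 × 17) = 6.65 m.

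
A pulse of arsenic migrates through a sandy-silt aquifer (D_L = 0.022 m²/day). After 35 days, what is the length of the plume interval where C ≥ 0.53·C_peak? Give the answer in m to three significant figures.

2.80 m

The plume is Gaussian with σ = √(2Dt) = √(2 × 0.022 × 35) = 1.241 m.
C/C_peak = exp(−Δx²/(2σ²)) = 0.53 ⇒ Δx = σ·√(−2 ln 0.53) = 1.241 × 1.127 = 1.399 m.
Width = 2Δx = 2.80 m.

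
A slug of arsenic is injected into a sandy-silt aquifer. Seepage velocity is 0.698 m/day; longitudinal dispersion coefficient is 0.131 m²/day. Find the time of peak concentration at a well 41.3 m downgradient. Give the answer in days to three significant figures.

58.9 days

For the 1D instantaneous-source solution, setting ∂C/∂t = 0 at fixed x gives v²t² + 2Dt − x² = 0, so t = (√(D² + v²x²) − D)/v².
√(D² + v²x²) = √(0.131² + 0.698² × 41.3²) = 28.83; v² = 0.487204.
t = (28.83 − 0.131)/0.487204 = 58.9 days (vs. the pure-advection estimate x/v = 59.2 d).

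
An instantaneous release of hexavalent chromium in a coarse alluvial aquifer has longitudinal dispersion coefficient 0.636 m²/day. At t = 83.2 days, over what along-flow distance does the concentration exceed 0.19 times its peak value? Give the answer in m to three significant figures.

The plume is Gaussian with σ = √(2Dt) = √(2 × 0.636 × 83.2) = 10.29 m.
C/C_peak = exp(−Δx²/(2σ²)) = 0.19 ⇒ Δx = σ·√(−2 ln 0.19) = 10.29 × 1.822 = 18.75 m.
Width = 2Δx = 37.5 m.

37.5 m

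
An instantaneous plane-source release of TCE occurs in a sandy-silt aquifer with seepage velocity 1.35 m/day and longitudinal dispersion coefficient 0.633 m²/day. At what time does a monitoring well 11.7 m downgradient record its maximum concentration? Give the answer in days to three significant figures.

For the 1D instantaneous-source solution, setting ∂C/∂t = 0 at fixed x gives v²t² + 2Dt − x² = 0, so t = (√(D² + v²x²) − D)/v².
√(D² + v²x²) = √(0.633² + 1.35² × 11.7²) = 15.81; v² = 1.8225.
t = (15.81 − 0.633)/1.8225 = 8.33 days (vs. the pure-advection estimate x/v = 8.67 d).

8.33 days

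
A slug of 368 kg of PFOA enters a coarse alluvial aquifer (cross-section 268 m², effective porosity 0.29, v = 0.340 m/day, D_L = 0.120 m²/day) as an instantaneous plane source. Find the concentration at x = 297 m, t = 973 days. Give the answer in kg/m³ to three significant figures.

0.0107 kg/m³

For an instantaneous plane source, C(x,t) = M/(n_e·A·√(4πDt)) · exp(−(x−vt)²/(4Dt)), with n_e·A the pore (flow) area.
Plume center vt = 0.340 × 973 = 330.82 m, so the well at 297 m is 33.82 m upgradient of the peak.
√(4πDt) = 38.30 m, giving peak height M/(n_e·A·√(4πDt)) = 368/(0.29 × 268 × 38.30) = 0.1236 kg/m³.
(x−vt)²/(4Dt) = (-33.82)²/(4 × 0.120 × 973) = 2.449; exp(−2.449) = 0.08638.
C = 0.1236 × 0.08638 = 0.0107 kg/m³.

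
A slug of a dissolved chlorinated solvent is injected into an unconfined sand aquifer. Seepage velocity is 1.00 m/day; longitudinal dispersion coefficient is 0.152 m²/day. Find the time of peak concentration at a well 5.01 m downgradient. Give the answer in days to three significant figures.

For the 1D instantaneous-source solution, setting ∂C/∂t = 0 at fixed x gives v²t² + 2Dt − x² = 0, so t = (√(D² + v²x²) − D)/v².
√(D² + v²x²) = √(0.152² + 1.00² × 5.01²) = 5.012; v² = 1.
t = (5.012 − 0.152)/1 = 4.86 days (vs. the pure-advection estimate x/v = 5.01 d).

4.86 days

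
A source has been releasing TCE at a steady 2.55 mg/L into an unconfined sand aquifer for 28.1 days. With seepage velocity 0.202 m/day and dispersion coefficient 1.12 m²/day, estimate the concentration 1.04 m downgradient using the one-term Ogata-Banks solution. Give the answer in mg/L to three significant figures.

For a continuous step input, C/C₀ ≈ ½·erfc((x−vt)/(2√(Dt))).
vt = 0.202 × 28.1 = 5.6762 m and 2√(Dt) = 2√(1.12 × 28.1) = 11.22 m.
Argument (x−vt)/(2√(Dt)) = (1.04 − 5.6762)/11.22 = -0.4132; ½·erfc(-0.4132) = 0.7205.
C = 2.55 × 0.7205 = 1.84 mg/L.

1.84 mg/L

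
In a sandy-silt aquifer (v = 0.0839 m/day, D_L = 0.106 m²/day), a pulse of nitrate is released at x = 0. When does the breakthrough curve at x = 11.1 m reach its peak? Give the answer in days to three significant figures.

For the 1D instantaneous-source solution, setting ∂C/∂t = 0 at fixed x gives v²t² + 2Dt − x² = 0, so t = (√(D² + v²x²) − D)/v².
√(D² + v²x²) = √(0.106² + 0.0839² × 11.1²) = 0.9373; v² = 0.00703921.
t = (0.9373 − 0.106)/0.00703921 = 118 days (vs. the pure-advection estimate x/v = 132 d).

118 days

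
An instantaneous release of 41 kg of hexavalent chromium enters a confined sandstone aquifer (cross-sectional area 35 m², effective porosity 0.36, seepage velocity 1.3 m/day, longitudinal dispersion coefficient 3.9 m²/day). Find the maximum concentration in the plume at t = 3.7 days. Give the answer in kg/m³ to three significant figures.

0.242 kg/m³

The peak of an instantaneous 1D plume sits at x = vt; there the Gaussian factor is 1 and C_max = M/(n_e·A·√(4πDt)), where n_e·A is the pore area the mass is dissolved in.
√(4πDt) = √(4π × 3.9 × 3.7) = 13.47 m, so C_max = 41/(0.36 × 35 × 13.47) = 0.242 kg/m³.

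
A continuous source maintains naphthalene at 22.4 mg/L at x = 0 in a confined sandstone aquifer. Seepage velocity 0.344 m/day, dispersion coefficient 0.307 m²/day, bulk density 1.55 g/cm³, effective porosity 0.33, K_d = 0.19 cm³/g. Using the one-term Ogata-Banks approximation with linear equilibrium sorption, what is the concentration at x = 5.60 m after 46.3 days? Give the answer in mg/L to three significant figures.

17.2 mg/L

Retardation factor R = 1 + ρ_b·K_d/n = 1 + 1.55 × 0.19/0.33 = 1.892.
Sorption retards both mechanisms: v_R = v/R = 0.1818 m/day, D_R = D/R = 0.1623 m²/day.
v_R·t = 0.1818 × 46.3 = 8.41734 m; 2√(D_R t) = 5.483 m; argument = (5.60 − 8.41734)/5.483 = -0.5138.
C = C₀ × ½·erfc(-0.5138) = 22.4 × 0.7663 = 17.2 mg/L.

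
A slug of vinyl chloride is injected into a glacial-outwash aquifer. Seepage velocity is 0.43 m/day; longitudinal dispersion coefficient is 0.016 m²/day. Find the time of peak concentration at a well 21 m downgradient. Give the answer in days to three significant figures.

48.8 days

For the 1D instantaneous-source solution, setting ∂C/∂t = 0 at fixed x gives v²t² + 2Dt − x² = 0, so t = (√(D² + v²x²) − D)/v².
√(D² + v²x²) = √(0.016² + 0.43² × 21²) = 9.030; v² = 0.1849.
t = (9.030 − 0.016)/0.1849 = 48.8 days (vs. the pure-advection estimate x/v = 48.8 d).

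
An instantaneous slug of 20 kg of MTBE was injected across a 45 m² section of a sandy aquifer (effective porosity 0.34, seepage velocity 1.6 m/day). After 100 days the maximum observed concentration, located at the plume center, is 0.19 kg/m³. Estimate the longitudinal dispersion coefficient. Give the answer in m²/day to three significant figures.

0.0377 m²/day

At the plume center C_max = M/(n_e·A·√(4πDt)), so D = M²/(4πt·(n_e·A·C_max)²).
n_e·A·C_max = 0.34 × 45 × 0.19 = 2.907 kg/m.
D = 20²/(4π × 100 × 2.907²) = 0.0377 m²/day.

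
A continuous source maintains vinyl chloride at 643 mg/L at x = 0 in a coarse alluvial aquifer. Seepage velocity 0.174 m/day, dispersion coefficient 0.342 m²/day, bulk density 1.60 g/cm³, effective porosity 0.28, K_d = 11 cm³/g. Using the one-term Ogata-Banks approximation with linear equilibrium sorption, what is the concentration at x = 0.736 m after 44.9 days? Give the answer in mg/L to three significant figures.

Retardation factor R = 1 + ρ_b·K_d/n = 1 + 1.60 × 11/0.28 = 63.86.
Sorption retards both mechanisms: v_R = v/R = 0.002725 m/day, D_R = D/R = 0.005355 m²/day.
v_R·t = 0.002725 × 44.9 = 0.1223525 m; 2√(D_R t) = 0.9807 m; argument = (0.736 − 0.1223525)/0.9807 = 0.6257.
C = C₀ × ½·erfc(0.6257) = 643 × 0.1881 = 121 mg/L.

121 mg/L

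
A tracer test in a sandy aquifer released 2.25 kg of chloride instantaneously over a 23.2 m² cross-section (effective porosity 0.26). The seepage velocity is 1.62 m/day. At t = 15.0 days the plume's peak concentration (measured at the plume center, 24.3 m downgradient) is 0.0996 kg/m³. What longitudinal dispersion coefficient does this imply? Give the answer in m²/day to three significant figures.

0.0744 m²/day

At the plume center C_max = M/(n_e·A·√(4πDt)), so D = M²/(4πt·(n_e·A·C_max)²).
n_e·A·C_max = 0.26 × 23.2 × 0.0996 = 0.6008 kg/m.
D = 2.25²/(4π × 15.0 × 0.6008²) = 0.0744 m²/day.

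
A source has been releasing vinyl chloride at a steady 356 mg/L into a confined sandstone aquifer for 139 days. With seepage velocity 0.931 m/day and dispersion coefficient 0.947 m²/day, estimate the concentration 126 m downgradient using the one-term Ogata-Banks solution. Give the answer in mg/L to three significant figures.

For a continuous step input, C/C₀ ≈ ½·erfc((x−vt)/(2√(Dt))).
vt = 0.931 × 139 = 129.409 m and 2√(Dt) = 2√(0.947 × 139) = 22.95 m.
Argument (x−vt)/(2√(Dt)) = (126 − 129.409)/22.95 = -0.1485; ½·erfc(-0.1485) = 0.5832.
C = 356 × 0.5832 = 208 mg/L.

208 mg/L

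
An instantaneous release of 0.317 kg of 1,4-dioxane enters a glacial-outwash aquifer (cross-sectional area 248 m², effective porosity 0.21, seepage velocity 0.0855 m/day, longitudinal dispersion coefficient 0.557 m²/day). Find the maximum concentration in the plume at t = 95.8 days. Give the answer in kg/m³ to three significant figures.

The peak of an instantaneous 1D plume sits at x = vt; there the Gaussian factor is 1 and C_max = M/(n_e·A·√(4πDt)), where n_e·A is the pore area the mass is dissolved in.
√(4πDt) = √(4π × 0.557 × 95.8) = 25.89 m, so C_max = 0.317/(0.21 × 248 × 25.89) = 0.000235 kg/m³.

0.000235 kg/m³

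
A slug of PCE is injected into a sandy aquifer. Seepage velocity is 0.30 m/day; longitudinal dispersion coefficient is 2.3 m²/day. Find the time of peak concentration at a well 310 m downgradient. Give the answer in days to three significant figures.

1010 days

For the 1D instantaneous-source solution, setting ∂C/∂t = 0 at fixed x gives v²t² + 2Dt − x² = 0, so t = (√(D² + v²x²) − D)/v².
√(D² + v²x²) = √(2.3² + 0.30² × 310²) = 93.03; v² = 0.09.
t = (93.03 − 2.3)/0.09 = 1010 days (vs. the pure-advection estimate x/v = 1030 d).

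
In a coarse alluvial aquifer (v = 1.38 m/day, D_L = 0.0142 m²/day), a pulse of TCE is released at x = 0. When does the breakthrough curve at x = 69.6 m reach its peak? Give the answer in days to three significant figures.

For the 1D instantaneous-source solution, setting ∂C/∂t = 0 at fixed x gives v²t² + 2Dt − x² = 0, so t = (√(D² + v²x²) − D)/v².
√(D² + v²x²) = √(0.0142² + 1.38² × 69.6²) = 96.05; v² = 1.9044.
t = (96.05 − 0.0142)/1.9044 = 50.4 days (vs. the pure-advection estimate x/v = 50.4 d).

50.4 days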